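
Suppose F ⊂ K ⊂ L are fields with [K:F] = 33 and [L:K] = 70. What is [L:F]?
[L:F] = 2310

The tower law says that for any tower of field extensions F ⊂ K ⊂ L with finite degrees, [L:F] = [L:K] · [K:F]. Here this gives [L:F] = 70 · 33 = 2310.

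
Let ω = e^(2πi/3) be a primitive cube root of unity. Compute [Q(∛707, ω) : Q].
[Q(∛707, ω) : Q] = 6

[Q(∛707):Q] = 3 (min poly x^3 - 707, irreducible since 707 is not a perfect cube). [Q(ω):Q] = 2 (min poly x^2 + x + 1). Since Q(∛707) ⊂ R and ω ∉ R, we have ω ∉ Q(∛707), so x^2 + x + 1 remains irreducible over Q(∛707) and [Q(∛707, ω) : Q(∛707)] = 2. By the tower law, [Q(∛707, ω) : Q] = 3 · 2 = 6. (In fact Q(∛707, ω) is the splitting field of x^3 - 707 over Q.)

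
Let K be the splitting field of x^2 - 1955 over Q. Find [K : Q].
[K : Q] = 2

f(x) = x^2 - 1955 factors as (x - √1955)(x + √1955). The splitting field is K = Q(√1955). Since 1955 is squarefree and > 1, it is not a perfect square, so x^2 - 1955 is irreducible over Q and [Q(√1955) : Q] = 2. Hence [K : Q] = 2.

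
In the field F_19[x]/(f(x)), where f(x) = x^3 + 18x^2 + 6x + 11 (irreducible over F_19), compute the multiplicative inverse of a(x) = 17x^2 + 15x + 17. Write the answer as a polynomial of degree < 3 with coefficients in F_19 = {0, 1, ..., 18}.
a(x)^(-1) ≡ 11x^2 + 13x + 2 (mod f(x))

Since f is irreducible over F_19, F_19[x]/(f) is a field and a(x) ≠ 0 has an inverse. Apply the extended Euclidean algorithm to f(x) and a(x) in F_19[x]: f(x) = (9x + 11)·a(x) + (11x + 14);  a(x) = (5x + 14)·(11x + 14) + (11). The last nonzero remainder is the constant 11 = gcd(f, a) in F_19. Back-substituting through the division chain expresses 11 = s(x)·a(x) + t(x)·f(x) with s(x) ≡ 7x^2 + 10x + 3 (mod f), so (7x^2 + 10x + 3)·a(x) ≡ 11 (mod f). Multiplying by 11^(-1) ≡ 7 in F_19 gives a(x)^(-1) ≡ 7·(7x^2 + 10x + 3) ≡ 11x^2 + 13x + 2 (mod f). Check: (17x^2 + 15x + 17)·(11x^2 + 13x + 2) = 16x^4 + 6x^3 + 17x^2 + 4x + 15 ≡ 1 (mod x^3 + 18x^2 + 6x + 11).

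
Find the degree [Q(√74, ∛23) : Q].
[Q(√74, ∛23) : Q] = 6

Let L = Q(√74, ∛23). Since Q(√74) ⊂ L and [Q(√74):Q] = 2, the tower law gives 2 | [L:Q]. Likewise Q(∛23) ⊂ L with [Q(∛23):Q] = 3 (because 23 is not a perfect cube), so 3 | [L:Q]. As gcd(2,3) = 1, [L:Q] is divisible by 6. Conversely L is generated over Q by √74 and ∛23, so [L:Q] ≤ 2·3 = 6. Therefore [Q(√74, ∛23) : Q] = 6.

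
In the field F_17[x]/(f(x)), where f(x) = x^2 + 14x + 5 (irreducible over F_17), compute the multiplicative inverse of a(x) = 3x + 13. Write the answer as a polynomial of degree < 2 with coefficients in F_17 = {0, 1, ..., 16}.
a(x)^(-1) ≡ 6x + 7 (mod f(x))

Since f is irreducible over F_17, F_17[x]/(f) is a field and a(x) ≠ 0 has an inverse. Apply the extended Euclidean algorithm to f(x) and a(x) in F_17[x]: f(x) = (6x + 7)·a(x) + (16). The last nonzero remainder is the constant 16 = gcd(f, a) in F_17. Back-substituting through the division chain expresses 16 = s(x)·a(x) + t(x)·f(x) with s(x) ≡ 11x + 10 (mod f), so (11x + 10)·a(x) ≡ 16 (mod f). Multiplying by 16^(-1) ≡ 16 in F_17 gives a(x)^(-1) ≡ 16·(11x + 10) ≡ 6x + 7 (mod f). Check: (3x + 13)·(6x + 7) = x^2 + 14x + 6 ≡ 1 (mod x^2 + 14x + 5).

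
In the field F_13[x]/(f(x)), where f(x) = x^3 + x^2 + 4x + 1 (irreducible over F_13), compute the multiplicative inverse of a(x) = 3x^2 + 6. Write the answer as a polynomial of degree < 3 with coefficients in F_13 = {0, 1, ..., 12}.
a(x)^(-1) ≡ 2x^2 + 3x + 5 (mod f(x))

Since f is irreducible over F_13, F_13[x]/(f) is a field and a(x) ≠ 0 has an inverse. Apply the extended Euclidean algorithm to f(x) and a(x) in F_13[x]: f(x) = (9x + 9)·a(x) + (2x + 12);  a(x) = (8x + 4)·(2x + 12) + (10). The last nonzero remainder is the constant 10 = gcd(f, a) in F_13. Back-substituting through the division chain expresses 10 = s(x)·a(x) + t(x)·f(x) with s(x) ≡ 7x^2 + 4x + 11 (mod f), so (7x^2 + 4x + 11)·a(x) ≡ 10 (mod f). Multiplying by 10^(-1) ≡ 4 in F_13 gives a(x)^(-1) ≡ 4·(7x^2 + 4x + 11) ≡ 2x^2 + 3x + 5 (mod f). Check: (3x^2 + 6)·(2x^2 + 3x + 5) = 6x^4 + 9x^3 + x^2 + 5x + 4 ≡ 1 (mod x^3 + x^2 + 4x + 1).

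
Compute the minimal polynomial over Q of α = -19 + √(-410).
m_α(x) = x^2 + 38x + 771

From α + 19 = √(-410), squaring gives (α + 19)^2 = -410, i.e. α^2 + 38α + 361 = -410, so α^2 + 38α + 771 = 0. The discriminant of x^2 + 38x + 771 is (38)^2 - 4·(771) = 1444 - 3084 = -1640, and 4·(-410) is not a perfect square in Q since -410 is squarefree and ≠ 1. Hence x^2 + 38x + 771 is irreducible over Q and is the minimal polynomial of α.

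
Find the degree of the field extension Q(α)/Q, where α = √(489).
[Q(α):Q] = 2

[Q(α):Q] equals the degree of the minimal polynomial of α. Here α^2 = 489 and x^2 - 489 is irreducible (d = 489 is squarefree, ≠ 1, hence not a square), so deg(m_α) = 2. Thus [Q(α):Q] = 2.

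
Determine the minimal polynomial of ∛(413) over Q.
m_α(x) = x^3 - 413

α satisfies α^3 = 413, so x^3 - 413 annihilates α. By the rational root test, a rational root p/q (in lowest terms) of x^3 - 413 would satisfy p^3 = 413 q^3, forcing q = 1 and p^3 = 413; but 413 is not a perfect cube, contradiction. A monic cubic over Q with no rational root is irreducible (any nontrivial factorization would include a linear factor). Hence x^3 - 413 is the minimal polynomial of α, and in particular [Q(α):Q] = 3.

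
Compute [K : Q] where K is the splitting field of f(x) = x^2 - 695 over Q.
[K : Q] = 2

f(x) = x^2 - 695 factors as (x - √695)(x + √695). The splitting field is K = Q(√695). Since 695 is squarefree and > 1, it is not a perfect square, so x^2 - 695 is irreducible over Q and [Q(√695) : Q] = 2. Hence [K : Q] = 2.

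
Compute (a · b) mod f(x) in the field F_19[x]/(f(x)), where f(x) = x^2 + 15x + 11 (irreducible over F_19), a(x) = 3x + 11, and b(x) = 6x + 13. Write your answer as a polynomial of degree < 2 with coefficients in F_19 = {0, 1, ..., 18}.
a · b ≡ 6x + 2 (mod f(x))

Multiply in F_19[x]: a(x)·b(x) = (3x + 11)·(6x + 13) = 18x^2 + 10x + 10. This has degree ≥ 2, so divide by f(x) over F_19: 18x^2 + 10x + 10 = (18)·(x^2 + 15x + 11) + (6x + 2). Hence a·b ≡ 6x + 2 (mod f). (F_19[x]/(f) is a field with 19^2 = 361 elements since f is irreducible of degree 2.)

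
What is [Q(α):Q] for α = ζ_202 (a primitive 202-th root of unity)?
[Q(α):Q] = 100

The minimal polynomial of ζ_202 over Q is the 202-th cyclotomic polynomial Φ_202(x), which is irreducible over Q and has degree φ(202) = 100. Hence [Q(α):Q] = φ(202) = 100.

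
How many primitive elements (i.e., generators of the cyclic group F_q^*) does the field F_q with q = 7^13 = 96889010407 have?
There are φ(96889010406) = 32296336800 primitive elements

F_q^* is cyclic of order q - 1 = 96889010406. A cyclic group of order m has exactly φ(m) generators. Here m = 96889010406 = 2 · 3 · 16148168401, so the number of primitive elements is φ(96889010406) = 32296336800.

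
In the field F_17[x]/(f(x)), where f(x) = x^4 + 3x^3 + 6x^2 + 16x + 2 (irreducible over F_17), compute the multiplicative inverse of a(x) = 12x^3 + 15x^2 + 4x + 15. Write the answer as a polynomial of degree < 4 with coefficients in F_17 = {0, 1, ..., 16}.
a(x)^(-1) ≡ 6x^3 + 6x^2 + 16x + 6 (mod f(x))

Since f is irreducible over F_17, F_17[x]/(f) is a field and a(x) ≠ 0 has an inverse. Apply the extended Euclidean algorithm to f(x) and a(x) in F_17[x]: f(x) = (10x + 9)·a(x) + (x^2 + 3);  a(x) = (12x + 15)·(x^2 + 3) + (2x + 4);  (x^2 + 3) = (9x + 16)·(2x + 4) + (7). The last nonzero remainder is the constant 7 = gcd(f, a) in F_17. Back-substituting through the division chain expresses 7 = s(x)·a(x) + t(x)·f(x) with s(x) ≡ 8x^3 + 8x^2 + 10x + 8 (mod f), so (8x^3 + 8x^2 + 10x + 8)·a(x) ≡ 7 (mod f). Multiplying by 7^(-1) ≡ 5 in F_17 gives a(x)^(-1) ≡ 5·(8x^3 + 8x^2 + 10x + 8) ≡ 6x^3 + 6x^2 + 16x + 6 (mod f). Check: (12x^3 + 15x^2 + 4x + 15)·(6x^3 + 6x^2 + 16x + 6) = 4x^6 + 9x^5 + x^3 + 6x^2 + 9x + 5 ≡ 1 (mod x^4 + 3x^3 + 6x^2 + 16x + 2).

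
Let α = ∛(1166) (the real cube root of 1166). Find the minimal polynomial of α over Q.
m_α(x) = x^3 - 1166

α satisfies α^3 = 1166, so x^3 - 1166 annihilates α. By the rational root test, a rational root p/q (in lowest terms) of x^3 - 1166 would satisfy p^3 = 1166 q^3, forcing q = 1 and p^3 = 1166; but 1166 is not a perfect cube, contradiction. A monic cubic over Q with no rational root is irreducible (any nontrivial factorization would include a linear factor). Hence x^3 - 1166 is the minimal polynomial of α, and in particular [Q(α):Q] = 3.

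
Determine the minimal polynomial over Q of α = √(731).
m_α(x) = x^2 - 731

α satisfies α^2 - 731 = 0, so x^2 - 731 annihilates α. Since d = 731 is squarefree and ≠ 1, it is not a perfect square in Q, so x^2 - 731 has no rational root and is therefore irreducible over Q (a degree-2 polynomial over a field is irreducible iff it has no root). Hence m_α(x) = x^2 - 731.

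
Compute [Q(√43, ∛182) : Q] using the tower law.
[Q(√43, ∛182) : Q] = 6

Let L = Q(√43, ∛182). Since Q(√43) ⊂ L and [Q(√43):Q] = 2, the tower law gives 2 | [L:Q]. Likewise Q(∛182) ⊂ L with [Q(∛182):Q] = 3 (because 182 is not a perfect cube), so 3 | [L:Q]. As gcd(2,3) = 1, [L:Q] is divisible by 6. Conversely L is generated over Q by √43 and ∛182, so [L:Q] ≤ 2·3 = 6. Therefore [Q(√43, ∛182) : Q] = 6.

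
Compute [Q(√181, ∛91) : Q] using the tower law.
[Q(√181, ∛91) : Q] = 6

Let L = Q(√181, ∛91). Since Q(√181) ⊂ L and [Q(√181):Q] = 2, the tower law gives 2 | [L:Q]. Likewise Q(∛91) ⊂ L with [Q(∛91):Q] = 3 (because 91 is not a perfect cube), so 3 | [L:Q]. As gcd(2,3) = 1, [L:Q] is divisible by 6. Conversely L is generated over Q by √181 and ∛91, so [L:Q] ≤ 2·3 = 6. Therefore [Q(√181, ∛91) : Q] = 6.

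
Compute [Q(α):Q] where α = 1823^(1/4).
[Q(α):Q] = 4

α is a root of x^4 - 1823. By Eisenstein's criterion at the prime p = 1823 (which divides the constant term 1823 but p^2 = 3323329 does not, since 1823 is squarefree), x^4 - 1823 is irreducible over Q. Hence [Q(α):Q] = 4.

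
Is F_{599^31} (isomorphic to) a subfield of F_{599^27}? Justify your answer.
No: F_{599^31} is not a subfield of F_{599^27}

F_{p^m} embeds in F_{p^n} iff m | n. Here 31 ∤ 27 (since 27 = 0·31 + 27 with remainder 27 ≠ 0), so F_{599^31} is not a subfield of F_{599^27}. Equivalently: if it were, the tower law would give 31 = [F_{599^31}:F_599] dividing [F_{599^27}:F_599] = 27, contradiction.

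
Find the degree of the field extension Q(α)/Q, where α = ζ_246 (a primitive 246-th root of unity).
[Q(α):Q] = 80

The minimal polynomial of ζ_246 over Q is the 246-th cyclotomic polynomial Φ_246(x), which is irreducible over Q and has degree φ(246) = 80. Hence [Q(α):Q] = φ(246) = 80.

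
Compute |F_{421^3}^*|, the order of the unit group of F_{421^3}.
|F_{421^3}^*| = 74618460

F_{421^3} has 421^3 = 74618461 elements; its multiplicative group consists of all nonzero elements, so |F_{421^3}^*| = 74618461 - 1 = 74618460. (It is cyclic since any finite subgroup of the multiplicative group of a field is cyclic.)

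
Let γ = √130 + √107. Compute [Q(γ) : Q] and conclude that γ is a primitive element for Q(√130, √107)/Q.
[Q(γ) : Q] = 4 (equivalently, Q(γ) = Q(√130, √107))

Obviously Q(γ) ⊆ Q(√130, √107), and [Q(√130, √107):Q] = 4 (since 130, 107 are distinct squarefree integers > 1 with 13910 not a perfect square). To show equality we compute the minimal polynomial of γ. From γ = √130 + √107: γ^2 = 130 + 2√(13910) + 107 = 237 + 2√(13910), so γ^2 - 237 = 2√(13910); squaring, (γ^2 - 237)^2 = 4·13910, i.e. γ^4 - 474γ^2 + 56169 - 55640 = 0, i.e. γ^4 - 474γ^2 + 529 = 0. So γ is a root of x^4 - 474x^2 + 529. This polynomial is irreducible over Q: it has no rational root (each ±√130 ± √107 is irrational), and any factorization into two quadratics over Q would force √(13910) ∈ Q (pairing opposite roots) or √130, √107 ∈ Q (other pairings), all impossible. Hence [Q(γ):Q] = 4 = [Q(√130, √107):Q], so Q(γ) = Q(√130, √107).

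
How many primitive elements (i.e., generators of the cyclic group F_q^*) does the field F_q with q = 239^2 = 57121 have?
There are φ(57120) = 12288 primitive elements

F_q^* is cyclic of order q - 1 = 57120. A cyclic group of order m has exactly φ(m) generators. Here m = 57120 = 2^5 · 3 · 5 · 7 · 17, so the number of primitive elements is φ(57120) = 12288.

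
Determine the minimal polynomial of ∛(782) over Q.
m_α(x) = x^3 - 782

α satisfies α^3 = 782, so x^3 - 782 annihilates α. By the rational root test, a rational root p/q (in lowest terms) of x^3 - 782 would satisfy p^3 = 782 q^3, forcing q = 1 and p^3 = 782; but 782 is not a perfect cube, contradiction. A monic cubic over Q with no rational root is irreducible (any nontrivial factorization would include a linear factor). Hence x^3 - 782 is the minimal polynomial of α, and in particular [Q(α):Q] = 3.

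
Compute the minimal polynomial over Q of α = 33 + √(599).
m_α(x) = x^2 - 66x + 490

From α - 33 = √(599), squaring gives (α - 33)^2 = 599, i.e. α^2 - 66α + 1089 = 599, so α^2 - 66α + 490 = 0. The discriminant of x^2 - 66x + 490 is (-66)^2 - 4·(490) = 4356 - 1960 = 2396, and 4·(599) is not a perfect square in Q since 599 is squarefree and ≠ 1. Hence x^2 - 66x + 490 is irreducible over Q and is the minimal polynomial of α.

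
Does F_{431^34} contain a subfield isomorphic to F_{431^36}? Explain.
No: F_{431^36} is not a subfield of F_{431^34}

F_{p^m} embeds in F_{p^n} iff m | n. Here 36 ∤ 34 (since 34 = 0·36 + 34 with remainder 34 ≠ 0), so F_{431^36} is not a subfield of F_{431^34}. Equivalently: if it were, the tower law would give 36 = [F_{431^36}:F_431] dividing [F_{431^34}:F_431] = 34, contradiction.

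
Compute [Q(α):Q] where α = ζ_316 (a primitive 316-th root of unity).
[Q(α):Q] = 156

The minimal polynomial of ζ_316 over Q is the 316-th cyclotomic polynomial Φ_316(x), which is irreducible over Q and has degree φ(316) = 156. Hence [Q(α):Q] = φ(316) = 156.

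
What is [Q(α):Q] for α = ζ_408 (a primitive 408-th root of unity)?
[Q(α):Q] = 128

The minimal polynomial of ζ_408 over Q is the 408-th cyclotomic polynomial Φ_408(x), which is irreducible over Q and has degree φ(408) = 128. Hence [Q(α):Q] = φ(408) = 128.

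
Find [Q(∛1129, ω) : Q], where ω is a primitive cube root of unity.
[Q(∛1129, ω) : Q] = 6

[Q(∛1129):Q] = 3 (min poly x^3 - 1129, irreducible since 1129 is not a perfect cube). [Q(ω):Q] = 2 (min poly x^2 + x + 1). Since Q(∛1129) ⊂ R and ω ∉ R, we have ω ∉ Q(∛1129), so x^2 + x + 1 remains irreducible over Q(∛1129) and [Q(∛1129, ω) : Q(∛1129)] = 2. By the tower law, [Q(∛1129, ω) : Q] = 3 · 2 = 6. (In fact Q(∛1129, ω) is the splitting field of x^3 - 1129 over Q.)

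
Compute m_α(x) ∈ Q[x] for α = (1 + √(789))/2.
m_α(x) = x^2 - x - 197

From 2α - 1 = √(789), squaring gives (2α - 1)^2 = 789, i.e. 4α^2 - 4α + 1 = 789, so α^2 - α + (1 - 789)/4 = 0. Since 789 ≡ 1 (mod 4), (1 - 789)/4 = -197 ∈ Z. The polynomial x^2 - x - 197 has discriminant 1 - 4·(-197) = 789, which is not a perfect square in Q (d = 789 is squarefree and ≠ 1), so x^2 - x - 197 is irreducible over Q. It is the minimal polynomial of α.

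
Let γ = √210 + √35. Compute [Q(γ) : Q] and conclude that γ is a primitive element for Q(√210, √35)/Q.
[Q(γ) : Q] = 4 (equivalently, Q(γ) = Q(√210, √35))

Obviously Q(γ) ⊆ Q(√210, √35), and [Q(√210, √35):Q] = 4 (since 210, 35 are distinct squarefree integers > 1 with 7350 not a perfect square). To show equality we compute the minimal polynomial of γ. From γ = √210 + √35: γ^2 = 210 + 2√(7350) + 35 = 245 + 2√(7350), so γ^2 - 245 = 2√(7350); squaring, (γ^2 - 245)^2 = 4·7350, i.e. γ^4 - 490γ^2 + 60025 - 29400 = 0, i.e. γ^4 - 490γ^2 + 30625 = 0. So γ is a root of x^4 - 490x^2 + 30625. This polynomial is irreducible over Q: it has no rational root (each ±√210 ± √35 is irrational), and any factorization into two quadratics over Q would force √(7350) ∈ Q (pairing opposite roots) or √210, √35 ∈ Q (other pairings), all impossible. Hence [Q(γ):Q] = 4 = [Q(√210, √35):Q], so Q(γ) = Q(√210, √35).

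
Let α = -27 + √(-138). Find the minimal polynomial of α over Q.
m_α(x) = x^2 + 54x + 867

From α + 27 = √(-138), squaring gives (α + 27)^2 = -138, i.e. α^2 + 54α + 729 = -138, so α^2 + 54α + 867 = 0. The discriminant of x^2 + 54x + 867 is (54)^2 - 4·(867) = 2916 - 3468 = -552, and 4·(-138) is not a perfect square in Q since -138 is squarefree and ≠ 1. Hence x^2 + 54x + 867 is irreducible over Q and is the minimal polynomial of α.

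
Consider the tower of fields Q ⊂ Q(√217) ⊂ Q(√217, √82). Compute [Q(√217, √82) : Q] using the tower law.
[Q(√217, √82) : Q] = 4

[Q(√217):Q] = 2 (min poly x^2 - 217, irreducible since 217 is squarefree > 1). For the top step, suppose √82 ∈ Q(√217), say √82 = c + d√217 with c, d ∈ Q. Squaring: 82 = c^2 + 217d^2 + 2cd√217. Since √217 ∉ Q this forces 2cd = 0. If d = 0 then √82 = c ∈ Q, contradicting 82 squarefree > 1. If c = 0 then 82 = 217d^2, so 217·82 = (217d)^2 is a perfect square in Q — but 217·82 = 17794 is not a perfect square (since 217 and 82 are distinct squarefree integers). Contradiction. Hence √82 ∉ Q(√217), so x^2 - 82 stays irreducible over Q(√217) and [Q(√217, √82) : Q(√217)] = 2. By the tower law, [Q(√217, √82) : Q] = 2 · 2 = 4.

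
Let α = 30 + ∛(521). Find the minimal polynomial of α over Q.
m_α(x) = x^3 - 90x^2 + 2700x - 27521

Set β = α - 30 = ∛(521), so β^3 = 521. Then (α - 30)^3 - 521 = 0, i.e. α is a root of g(x) = (x - 30)^3 - 521 = x^3 - 90x^2 + 2700x - 27521. Since g(x) = h(x - 30) where h(x) = x^3 - 521, and h is irreducible over Q (because 521 is not a perfect cube, so h has no rational root, and a monic cubic with no rational root is irreducible), g is also irreducible (irreducibility is preserved under the substitution x → x - 30). Hence m_α(x) = x^3 - 90x^2 + 2700x - 27521.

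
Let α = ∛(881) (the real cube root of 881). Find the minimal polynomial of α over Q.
m_α(x) = x^3 - 881

α satisfies α^3 = 881, so x^3 - 881 annihilates α. By the rational root test, a rational root p/q (in lowest terms) of x^3 - 881 would satisfy p^3 = 881 q^3, forcing q = 1 and p^3 = 881; but 881 is not a perfect cube, contradiction. A monic cubic over Q with no rational root is irreducible (any nontrivial factorization would include a linear factor). Hence x^3 - 881 is the minimal polynomial of α, and in particular [Q(α):Q] = 3.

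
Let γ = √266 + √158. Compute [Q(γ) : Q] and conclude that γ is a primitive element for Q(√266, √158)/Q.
[Q(γ) : Q] = 4 (equivalently, Q(γ) = Q(√266, √158))

Obviously Q(γ) ⊆ Q(√266, √158), and [Q(√266, √158):Q] = 4 (since 266, 158 are distinct squarefree integers > 1 with 42028 not a perfect square). To show equality we compute the minimal polynomial of γ. From γ = √266 + √158: γ^2 = 266 + 2√(42028) + 158 = 424 + 2√(42028), so γ^2 - 424 = 2√(42028); squaring, (γ^2 - 424)^2 = 4·42028, i.e. γ^4 - 848γ^2 + 179776 - 168112 = 0, i.e. γ^4 - 848γ^2 + 11664 = 0. So γ is a root of x^4 - 848x^2 + 11664. This polynomial is irreducible over Q: it has no rational root (each ±√266 ± √158 is irrational), and any factorization into two quadratics over Q would force √(42028) ∈ Q (pairing opposite roots) or √266, √158 ∈ Q (other pairings), all impossible. Hence [Q(γ):Q] = 4 = [Q(√266, √158):Q], so Q(γ) = Q(√266, √158).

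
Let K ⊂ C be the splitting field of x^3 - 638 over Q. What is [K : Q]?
[K : Q] = 6

The roots of x^3 - 638 are ∛638, ω∛638, ω^2∛638 where ω = e^(2πi/3) is a primitive cube root of unity, so K = Q(∛638, ω). Now [Q(∛638):Q] = 3 (since 638 is not a perfect cube, x^3 - 638 is irreducible) and [Q(ω):Q] = 2. Both 2 and 3 divide [K:Q], and [K:Q] ≤ 3·2 = 6, so [K:Q] = 6. (Equivalently: Q(∛638) ⊂ R but ω ∉ R, so [K : Q(∛638)] = 2.)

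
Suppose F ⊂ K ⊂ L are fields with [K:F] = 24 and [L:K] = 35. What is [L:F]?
[L:F] = 840

The tower law says that for any tower of field extensions F ⊂ K ⊂ L with finite degrees, [L:F] = [L:K] · [K:F]. Here this gives [L:F] = 35 · 24 = 840.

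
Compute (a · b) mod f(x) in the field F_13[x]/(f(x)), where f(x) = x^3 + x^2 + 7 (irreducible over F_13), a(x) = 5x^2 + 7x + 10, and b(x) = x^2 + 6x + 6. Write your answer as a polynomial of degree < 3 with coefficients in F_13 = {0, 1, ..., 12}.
a · b ≡ 11x^2 + 2x + 5 (mod f(x))

Multiply in F_13[x]: a(x)·b(x) = (5x^2 + 7x + 10)·(x^2 + 6x + 6) = 5x^4 + 11x^3 + 4x^2 + 11x + 8. This has degree ≥ 3, so divide by f(x) over F_13: 5x^4 + 11x^3 + 4x^2 + 11x + 8 = (5x + 6)·(x^3 + x^2 + 7) + (11x^2 + 2x + 5). Hence a·b ≡ 11x^2 + 2x + 5 (mod f). (F_13[x]/(f) is a field with 13^3 = 2197 elements since f is irreducible of degree 3.)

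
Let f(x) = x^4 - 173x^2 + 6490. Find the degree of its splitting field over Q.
[K : Q] = 4

Solving the quadratic in x^2: x^2 = (173 ± √(173^2 - 4·6490))/2 = (173 ± √3969)/2 = (173 ± 63)/2, giving x^2 = 55 or x^2 = 118. So f(x) = (x^2 - 55)(x^2 - 118) and the roots of f are ±√55, ±√118. Hence the splitting field is K = Q(√55, √118). Since 55 and 118 are distinct squarefree integers > 1, their product 6490 is not a perfect square, so √118 ∉ Q(√55). By the tower law [K:Q] = [Q(√55,√118):Q(√55)] · [Q(√55):Q] = 2 · 2 = 4.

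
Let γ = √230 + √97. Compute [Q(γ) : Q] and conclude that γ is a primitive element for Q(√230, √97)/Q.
[Q(γ) : Q] = 4 (equivalently, Q(γ) = Q(√230, √97))

Obviously Q(γ) ⊆ Q(√230, √97), and [Q(√230, √97):Q] = 4 (since 230, 97 are distinct squarefree integers > 1 with 22310 not a perfect square). To show equality we compute the minimal polynomial of γ. From γ = √230 + √97: γ^2 = 230 + 2√(22310) + 97 = 327 + 2√(22310), so γ^2 - 327 = 2√(22310); squaring, (γ^2 - 327)^2 = 4·22310, i.e. γ^4 - 654γ^2 + 106929 - 89240 = 0, i.e. γ^4 - 654γ^2 + 17689 = 0. So γ is a root of x^4 - 654x^2 + 17689. This polynomial is irreducible over Q: it has no rational root (each ±√230 ± √97 is irrational), and any factorization into two quadratics over Q would force √(22310) ∈ Q (pairing opposite roots) or √230, √97 ∈ Q (other pairings), all impossible. Hence [Q(γ):Q] = 4 = [Q(√230, √97):Q], so Q(γ) = Q(√230, √97).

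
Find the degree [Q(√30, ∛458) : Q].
[Q(√30, ∛458) : Q] = 6

Let L = Q(√30, ∛458). Since Q(√30) ⊂ L and [Q(√30):Q] = 2, the tower law gives 2 | [L:Q]. Likewise Q(∛458) ⊂ L with [Q(∛458):Q] = 3 (because 458 is not a perfect cube), so 3 | [L:Q]. As gcd(2,3) = 1, [L:Q] is divisible by 6. Conversely L is generated over Q by √30 and ∛458, so [L:Q] ≤ 2·3 = 6. Therefore [Q(√30, ∛458) : Q] = 6.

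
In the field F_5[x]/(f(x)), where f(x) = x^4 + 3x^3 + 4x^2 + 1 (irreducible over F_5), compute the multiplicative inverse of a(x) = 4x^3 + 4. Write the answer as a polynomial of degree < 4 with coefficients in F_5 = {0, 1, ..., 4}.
a(x)^(-1) ≡ 4x^3 + 4x^2 + 2x + 4 (mod f(x))

Since f is irreducible over F_5, F_5[x]/(f) is a field and a(x) ≠ 0 has an inverse. Apply the extended Euclidean algorithm to f(x) and a(x) in F_5[x]: f(x) = (4x + 2)·a(x) + (4x^2 + 4x + 3);  a(x) = (x + 4)·(4x^2 + 4x + 3) + (x + 2);  (4x^2 + 4x + 3) = (4x + 1)·(x + 2) + (1). The last nonzero remainder is the constant 1 = gcd(f, a) in F_5. Back-substituting through the division chain expresses 1 = s(x)·a(x) + t(x)·f(x) with s(x) ≡ 4x^3 + 4x^2 + 2x + 4 (mod f), so a(x)^(-1) ≡ s(x) = 4x^3 + 4x^2 + 2x + 4 (mod f). Check: (4x^3 + 4)·(4x^3 + 4x^2 + 2x + 4) = x^6 + x^5 + 3x^4 + 2x^3 + x^2 + 3x + 1 ≡ 1 (mod x^4 + 3x^3 + 4x^2 + 1).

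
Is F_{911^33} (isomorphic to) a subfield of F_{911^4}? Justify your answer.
No: F_{911^33} is not a subfield of F_{911^4}

F_{p^m} embeds in F_{p^n} iff m | n. Here 33 ∤ 4 (since 4 = 0·33 + 4 with remainder 4 ≠ 0), so F_{911^33} is not a subfield of F_{911^4}. Equivalently: if it were, the tower law would give 33 = [F_{911^33}:F_911] dividing [F_{911^4}:F_911] = 4, contradiction.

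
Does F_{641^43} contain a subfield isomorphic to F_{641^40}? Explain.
No: F_{641^40} is not a subfield of F_{641^43}

F_{p^m} embeds in F_{p^n} iff m | n. Here 40 ∤ 43 (since 43 = 1·40 + 3 with remainder 3 ≠ 0), so F_{641^40} is not a subfield of F_{641^43}. Equivalently: if it were, the tower law would give 40 = [F_{641^40}:F_641] dividing [F_{641^43}:F_641] = 43, contradiction.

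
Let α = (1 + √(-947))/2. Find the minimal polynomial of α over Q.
m_α(x) = x^2 - x + 237

From 2α - 1 = √(-947), squaring gives (2α - 1)^2 = -947, i.e. 4α^2 - 4α + 1 = -947, so α^2 - α + (1 + 947)/4 = 0. Since -947 ≡ 1 (mod 4), (1 + 947)/4 = 237 ∈ Z. The polynomial x^2 - x + 237 has discriminant 1 - 4·(237) = -947, which is not a perfect square in Q (d = -947 is squarefree and ≠ 1), so x^2 - x + 237 is irreducible over Q. It is the minimal polynomial of α.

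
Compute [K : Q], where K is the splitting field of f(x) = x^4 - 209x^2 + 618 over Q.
[K : Q] = 4

Solving the quadratic in x^2: x^2 = (209 ± √(209^2 - 4·618))/2 = (209 ± √41209)/2 = (209 ± 203)/2, giving x^2 = 3 or x^2 = 206. So f(x) = (x^2 - 3)(x^2 - 206) and the roots of f are ±√3, ±√206. Hence the splitting field is K = Q(√3, √206). Since 3 and 206 are distinct squarefree integers > 1, their product 618 is not a perfect square, so √206 ∉ Q(√3). By the tower law [K:Q] = [Q(√3,√206):Q(√3)] · [Q(√3):Q] = 2 · 2 = 4.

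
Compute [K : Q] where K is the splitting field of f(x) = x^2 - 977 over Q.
[K : Q] = 2

f(x) = x^2 - 977 factors as (x - √977)(x + √977). The splitting field is K = Q(√977). Since 977 is squarefree and > 1, it is not a perfect square, so x^2 - 977 is irreducible over Q and [Q(√977) : Q] = 2. Hence [K : Q] = 2.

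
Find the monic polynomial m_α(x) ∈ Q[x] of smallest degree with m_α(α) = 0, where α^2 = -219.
m_α(x) = x^2 + 219

α satisfies α^2 + 219 = 0, so x^2 + 219 annihilates α. Since d = -219 is squarefree and ≠ 1, it is not a perfect square in Q, so x^2 + 219 has no rational root and is therefore irreducible over Q (a degree-2 polynomial over a field is irreducible iff it has no root). Hence m_α(x) = x^2 + 219.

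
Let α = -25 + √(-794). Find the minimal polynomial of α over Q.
m_α(x) = x^2 + 50x + 1419

From α + 25 = √(-794), squaring gives (α + 25)^2 = -794, i.e. α^2 + 50α + 625 = -794, so α^2 + 50α + 1419 = 0. The discriminant of x^2 + 50x + 1419 is (50)^2 - 4·(1419) = 2500 - 5676 = -3176, and 4·(-794) is not a perfect square in Q since -794 is squarefree and ≠ 1. Hence x^2 + 50x + 1419 is irreducible over Q and is the minimal polynomial of α.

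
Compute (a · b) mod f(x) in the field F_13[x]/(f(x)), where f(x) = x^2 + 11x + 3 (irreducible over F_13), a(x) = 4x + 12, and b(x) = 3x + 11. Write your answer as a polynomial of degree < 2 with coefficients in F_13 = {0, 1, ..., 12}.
a · b ≡ 5 (mod f(x))

Multiply in F_13[x]: a(x)·b(x) = (4x + 12)·(3x + 11) = 12x^2 + 2x + 2. This has degree ≥ 2, so divide by f(x) over F_13: 12x^2 + 2x + 2 = (12)·(x^2 + 11x + 3) + (5). Hence a·b ≡ 5 (mod f). (F_13[x]/(f) is a field with 13^2 = 169 elements since f is irreducible of degree 2.)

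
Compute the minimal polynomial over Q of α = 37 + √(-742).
m_α(x) = x^2 - 74x + 2111

From α - 37 = √(-742), squaring gives (α - 37)^2 = -742, i.e. α^2 - 74α + 1369 = -742, so α^2 - 74α + 2111 = 0. The discriminant of x^2 - 74x + 2111 is (-74)^2 - 4·(2111) = 5476 - 8444 = -2968, and 4·(-742) is not a perfect square in Q since -742 is squarefree and ≠ 1. Hence x^2 - 74x + 2111 is irreducible over Q and is the minimal polynomial of α.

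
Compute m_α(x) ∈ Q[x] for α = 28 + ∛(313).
m_α(x) = x^3 - 84x^2 + 2352x - 22265

Set β = α - 28 = ∛(313), so β^3 = 313. Then (α - 28)^3 - 313 = 0, i.e. α is a root of g(x) = (x - 28)^3 - 313 = x^3 - 84x^2 + 2352x - 22265. Since g(x) = h(x - 28) where h(x) = x^3 - 313, and h is irreducible over Q (because 313 is not a perfect cube, so h has no rational root, and a monic cubic with no rational root is irreducible), g is also irreducible (irreducibility is preserved under the substitution x → x - 28). Hence m_α(x) = x^3 - 84x^2 + 2352x - 22265.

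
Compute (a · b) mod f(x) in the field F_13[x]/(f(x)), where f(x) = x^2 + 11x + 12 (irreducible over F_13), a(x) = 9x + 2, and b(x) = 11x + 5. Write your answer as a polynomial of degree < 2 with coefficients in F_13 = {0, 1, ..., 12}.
a · b ≡ 5x + 5 (mod f(x))

Multiply in F_13[x]: a(x)·b(x) = (9x + 2)·(11x + 5) = 8x^2 + 2x + 10. This has degree ≥ 2, so divide by f(x) over F_13: 8x^2 + 2x + 10 = (8)·(x^2 + 11x + 12) + (5x + 5). Hence a·b ≡ 5x + 5 (mod f). (F_13[x]/(f) is a field with 13^2 = 169 elements since f is irreducible of degree 2.)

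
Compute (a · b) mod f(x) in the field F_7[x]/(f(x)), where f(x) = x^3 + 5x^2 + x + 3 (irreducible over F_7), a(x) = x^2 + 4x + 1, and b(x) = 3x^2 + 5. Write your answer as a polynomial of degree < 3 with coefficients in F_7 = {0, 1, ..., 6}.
a · b ≡ 6x^2 (mod f(x))

Multiply in F_7[x]: a(x)·b(x) = (x^2 + 4x + 1)·(3x^2 + 5) = 3x^4 + 5x^3 + x^2 + 6x + 5. This has degree ≥ 3, so divide by f(x) over F_7: 3x^4 + 5x^3 + x^2 + 6x + 5 = (3x + 4)·(x^3 + 5x^2 + x + 3) + (6x^2). Hence a·b ≡ 6x^2 (mod f). (F_7[x]/(f) is a field with 7^3 = 343 elements since f is irreducible of degree 3.)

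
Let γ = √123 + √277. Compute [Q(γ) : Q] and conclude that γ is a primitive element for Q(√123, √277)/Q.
[Q(γ) : Q] = 4 (equivalently, Q(γ) = Q(√123, √277))

Obviously Q(γ) ⊆ Q(√123, √277), and [Q(√123, √277):Q] = 4 (since 123, 277 are distinct squarefree integers > 1 with 34071 not a perfect square). To show equality we compute the minimal polynomial of γ. From γ = √123 + √277: γ^2 = 123 + 2√(34071) + 277 = 400 + 2√(34071), so γ^2 - 400 = 2√(34071); squaring, (γ^2 - 400)^2 = 4·34071, i.e. γ^4 - 800γ^2 + 160000 - 136284 = 0, i.e. γ^4 - 800γ^2 + 23716 = 0. So γ is a root of x^4 - 800x^2 + 23716. This polynomial is irreducible over Q: it has no rational root (each ±√123 ± √277 is irrational), and any factorization into two quadratics over Q would force √(34071) ∈ Q (pairing opposite roots) or √123, √277 ∈ Q (other pairings), all impossible. Hence [Q(γ):Q] = 4 = [Q(√123, √277):Q], so Q(γ) = Q(√123, √277).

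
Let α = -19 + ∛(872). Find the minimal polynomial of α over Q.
m_α(x) = x^3 + 57x^2 + 1083x + 5987

Set β = α + 19 = ∛(872), so β^3 = 872. Then (α + 19)^3 - 872 = 0, i.e. α is a root of g(x) = (x + 19)^3 - 872 = x^3 + 57x^2 + 1083x + 5987. Since g(x) = h(x + 19) where h(x) = x^3 - 872, and h is irreducible over Q (because 872 is not a perfect cube, so h has no rational root, and a monic cubic with no rational root is irreducible), g is also irreducible (irreducibility is preserved under the substitution x → x + 19). Hence m_α(x) = x^3 + 57x^2 + 1083x + 5987.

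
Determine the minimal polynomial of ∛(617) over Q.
m_α(x) = x^3 - 617

α satisfies α^3 = 617, so x^3 - 617 annihilates α. By the rational root test, a rational root p/q (in lowest terms) of x^3 - 617 would satisfy p^3 = 617 q^3, forcing q = 1 and p^3 = 617; but 617 is not a perfect cube, contradiction. A monic cubic over Q with no rational root is irreducible (any nontrivial factorization would include a linear factor). Hence x^3 - 617 is the minimal polynomial of α, and in particular [Q(α):Q] = 3.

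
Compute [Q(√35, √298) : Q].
[Q(√35, √298) : Q] = 4

[Q(√35):Q] = 2 (min poly x^2 - 35, irreducible since 35 is squarefree > 1). For the top step, suppose √298 ∈ Q(√35), say √298 = c + d√35 with c, d ∈ Q. Squaring: 298 = c^2 + 35d^2 + 2cd√35. Since √35 ∉ Q this forces 2cd = 0. If d = 0 then √298 = c ∈ Q, contradicting 298 squarefree > 1. If c = 0 then 298 = 35d^2, so 35·298 = (35d)^2 is a perfect square in Q — but 35·298 = 10430 is not a perfect square (since 35 and 298 are distinct squarefree integers). Contradiction. Hence √298 ∉ Q(√35), so x^2 - 298 stays irreducible over Q(√35) and [Q(√35, √298) : Q(√35)] = 2. By the tower law, [Q(√35, √298) : Q] = 2 · 2 = 4.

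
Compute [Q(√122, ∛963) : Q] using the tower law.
[Q(√122, ∛963) : Q] = 6

Let L = Q(√122, ∛963). Since Q(√122) ⊂ L and [Q(√122):Q] = 2, the tower law gives 2 | [L:Q]. Likewise Q(∛963) ⊂ L with [Q(∛963):Q] = 3 (because 963 is not a perfect cube), so 3 | [L:Q]. As gcd(2,3) = 1, [L:Q] is divisible by 6. Conversely L is generated over Q by √122 and ∛963, so [L:Q] ≤ 2·3 = 6. Therefore [Q(√122, ∛963) : Q] = 6.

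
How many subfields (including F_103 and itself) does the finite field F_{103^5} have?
F_{103^5} has 2 subfields

The subfields of F_{p^n} are exactly the fields F_{p^d} for d | n (each is the fixed field of the unique index-d subgroup of Gal(F_{p^n}/F_p) ≅ Z/nZ). The divisors of n = 5 are {1, 5}, giving 2 subfields: F_{103^1}, F_{103^5}.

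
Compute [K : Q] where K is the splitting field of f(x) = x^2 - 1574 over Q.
[K : Q] = 2

f(x) = x^2 - 1574 factors as (x - √1574)(x + √1574). The splitting field is K = Q(√1574). Since 1574 is squarefree and > 1, it is not a perfect square, so x^2 - 1574 is irreducible over Q and [Q(√1574) : Q] = 2. Hence [K : Q] = 2.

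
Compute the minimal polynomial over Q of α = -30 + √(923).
m_α(x) = x^2 + 60x - 23

From α + 30 = √(923), squaring gives (α + 30)^2 = 923, i.e. α^2 + 60α + 900 = 923, so α^2 + 60α - 23 = 0. The discriminant of x^2 + 60x - 23 is (60)^2 - 4·(-23) = 3600 + 92 = 3692, and 4·(923) is not a perfect square in Q since 923 is squarefree and ≠ 1. Hence x^2 + 60x - 23 is irreducible over Q and is the minimal polynomial of α.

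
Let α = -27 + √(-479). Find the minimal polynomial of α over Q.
m_α(x) = x^2 + 54x + 1208

From α + 27 = √(-479), squaring gives (α + 27)^2 = -479, i.e. α^2 + 54α + 729 = -479, so α^2 + 54α + 1208 = 0. The discriminant of x^2 + 54x + 1208 is (54)^2 - 4·(1208) = 2916 - 4832 = -1916, and 4·(-479) is not a perfect square in Q since -479 is squarefree and ≠ 1. Hence x^2 + 54x + 1208 is irreducible over Q and is the minimal polynomial of α.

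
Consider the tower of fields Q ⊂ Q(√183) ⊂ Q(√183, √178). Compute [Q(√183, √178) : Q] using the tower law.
[Q(√183, √178) : Q] = 4

[Q(√183):Q] = 2 (min poly x^2 - 183, irreducible since 183 is squarefree > 1). For the top step, suppose √178 ∈ Q(√183), say √178 = c + d√183 with c, d ∈ Q. Squaring: 178 = c^2 + 183d^2 + 2cd√183. Since √183 ∉ Q this forces 2cd = 0. If d = 0 then √178 = c ∈ Q, contradicting 178 squarefree > 1. If c = 0 then 178 = 183d^2, so 183·178 = (183d)^2 is a perfect square in Q — but 183·178 = 32574 is not a perfect square (since 183 and 178 are distinct squarefree integers). Contradiction. Hence √178 ∉ Q(√183), so x^2 - 178 stays irreducible over Q(√183) and [Q(√183, √178) : Q(√183)] = 2. By the tower law, [Q(√183, √178) : Q] = 2 · 2 = 4.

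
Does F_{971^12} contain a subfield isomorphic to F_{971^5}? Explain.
No: F_{971^5} is not a subfield of F_{971^12}

F_{p^m} embeds in F_{p^n} iff m | n. Here 5 ∤ 12 (since 12 = 2·5 + 2 with remainder 2 ≠ 0), so F_{971^5} is not a subfield of F_{971^12}. Equivalently: if it were, the tower law would give 5 = [F_{971^5}:F_971] dividing [F_{971^12}:F_971] = 12, contradiction.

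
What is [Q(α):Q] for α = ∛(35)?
[Q(α):Q] = 3

The minimal polynomial of α is x^3 - 35, irreducible over Q since 35 is not a perfect cube (so x^3 - 35 has no rational root). Hence [Q(α):Q] = deg(m_α) = 3.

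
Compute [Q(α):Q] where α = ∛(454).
[Q(α):Q] = 3

The minimal polynomial of α is x^3 - 454, irreducible over Q since 454 is not a perfect cube (so x^3 - 454 has no rational root). Hence [Q(α):Q] = deg(m_α) = 3.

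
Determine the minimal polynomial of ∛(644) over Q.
m_α(x) = x^3 - 644

α satisfies α^3 = 644, so x^3 - 644 annihilates α. By the rational root test, a rational root p/q (in lowest terms) of x^3 - 644 would satisfy p^3 = 644 q^3, forcing q = 1 and p^3 = 644; but 644 is not a perfect cube, contradiction. A monic cubic over Q with no rational root is irreducible (any nontrivial factorization would include a linear factor). Hence x^3 - 644 is the minimal polynomial of α, and in particular [Q(α):Q] = 3.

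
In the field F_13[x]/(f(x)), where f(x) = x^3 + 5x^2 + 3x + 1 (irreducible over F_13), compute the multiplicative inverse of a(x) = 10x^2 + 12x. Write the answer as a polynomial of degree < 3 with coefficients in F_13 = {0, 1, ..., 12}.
a(x)^(-1) ≡ 9x + 3 (mod f(x))

Since f is irreducible over F_13, F_13[x]/(f) is a field and a(x) ≠ 0 has an inverse. Apply the extended Euclidean algorithm to f(x) and a(x) in F_13[x]: f(x) = (4x + 10)·a(x) + (1). The last nonzero remainder is the constant 1 = gcd(f, a) in F_13. Back-substituting through the division chain expresses 1 = s(x)·a(x) + t(x)·f(x) with s(x) ≡ 9x + 3 (mod f), so a(x)^(-1) ≡ s(x) = 9x + 3 (mod f). Check: (10x^2 + 12x)·(9x + 3) = 12x^3 + 8x^2 + 10x ≡ 1 (mod x^3 + 5x^2 + 3x + 1).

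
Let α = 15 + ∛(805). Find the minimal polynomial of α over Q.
m_α(x) = x^3 - 45x^2 + 675x - 4180

Set β = α - 15 = ∛(805), so β^3 = 805. Then (α - 15)^3 - 805 = 0, i.e. α is a root of g(x) = (x - 15)^3 - 805 = x^3 - 45x^2 + 675x - 4180. Since g(x) = h(x - 15) where h(x) = x^3 - 805, and h is irreducible over Q (because 805 is not a perfect cube, so h has no rational root, and a monic cubic with no rational root is irreducible), g is also irreducible (irreducibility is preserved under the substitution x → x - 15). Hence m_α(x) = x^3 - 45x^2 + 675x - 4180.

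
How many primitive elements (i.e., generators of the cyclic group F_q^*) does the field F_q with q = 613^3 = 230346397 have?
There are φ(230346396) = 61938432 primitive elements

F_q^* is cyclic of order q - 1 = 230346396. A cyclic group of order m has exactly φ(m) generators. Here m = 230346396 = 2^2 · 3^3 · 7 · 17 · 17923, so the number of primitive elements is φ(230346396) = 61938432.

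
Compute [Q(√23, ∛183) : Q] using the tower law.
[Q(√23, ∛183) : Q] = 6

Let L = Q(√23, ∛183). Since Q(√23) ⊂ L and [Q(√23):Q] = 2, the tower law gives 2 | [L:Q]. Likewise Q(∛183) ⊂ L with [Q(∛183):Q] = 3 (because 183 is not a perfect cube), so 3 | [L:Q]. As gcd(2,3) = 1, [L:Q] is divisible by 6. Conversely L is generated over Q by √23 and ∛183, so [L:Q] ≤ 2·3 = 6. Therefore [Q(√23, ∛183) : Q] = 6.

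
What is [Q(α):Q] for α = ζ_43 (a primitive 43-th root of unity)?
[Q(α):Q] = 42

The minimal polynomial of ζ_43 over Q is the 43-th cyclotomic polynomial Φ_43(x), which is irreducible over Q and has degree φ(43) = 42. Hence [Q(α):Q] = φ(43) = 42.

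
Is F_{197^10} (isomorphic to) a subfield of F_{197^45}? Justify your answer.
No: F_{197^10} is not a subfield of F_{197^45}

F_{p^m} embeds in F_{p^n} iff m | n. Here 10 ∤ 45 (since 45 = 4·10 + 5 with remainder 5 ≠ 0), so F_{197^10} is not a subfield of F_{197^45}. Equivalently: if it were, the tower law would give 10 = [F_{197^10}:F_197] dividing [F_{197^45}:F_197] = 45, contradiction.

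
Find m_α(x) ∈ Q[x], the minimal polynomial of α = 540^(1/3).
m_α(x) = x^3 - 540

α satisfies α^3 = 540, so x^3 - 540 annihilates α. By the rational root test, a rational root p/q (in lowest terms) of x^3 - 540 would satisfy p^3 = 540 q^3, forcing q = 1 and p^3 = 540; but 540 is not a perfect cube, contradiction. A monic cubic over Q with no rational root is irreducible (any nontrivial factorization would include a linear factor). Hence x^3 - 540 is the minimal polynomial of α, and in particular [Q(α):Q] = 3.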